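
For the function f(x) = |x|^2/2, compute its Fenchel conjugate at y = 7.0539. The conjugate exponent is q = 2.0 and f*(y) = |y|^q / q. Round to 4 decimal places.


The conjugate exponent q satisfies 1/p + 1/q = 1.
p = 2, so q = 2/(2 - 1) = 2.0
|y|^q = 7.0539^2.0 = 49.7575
f*(7.0539) = 49.7575 / 2.0 = 24.8788


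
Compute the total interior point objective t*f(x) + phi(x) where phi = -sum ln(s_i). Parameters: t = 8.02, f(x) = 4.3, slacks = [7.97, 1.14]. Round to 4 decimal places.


Step 1: Compute log-barrier.
ln values: [2.0757, 0.131]
phi = -(2.0757 + 0.131) = -2.2067
Step 2: Compute augmented objective.
t*f(x) = 8.02*4.3 = 34.486
Total = 34.486 - 2.2067 = 32.2793


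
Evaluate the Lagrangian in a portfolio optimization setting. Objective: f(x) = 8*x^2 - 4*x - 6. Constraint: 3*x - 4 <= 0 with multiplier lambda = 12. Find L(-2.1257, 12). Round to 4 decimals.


Step 1: Evaluate f(x).
f(-2.1257) = 8*(-2.1257)^2 - 4*(-2.1257) - 6 = 38.6516
Step 2: Evaluate g(x).
g(-2.1257) = 3*-2.1257 - 4 = -10.3771
Step 3: Compute Lagrangian.
L = 38.6516 + 12*-10.3771 = -85.8736


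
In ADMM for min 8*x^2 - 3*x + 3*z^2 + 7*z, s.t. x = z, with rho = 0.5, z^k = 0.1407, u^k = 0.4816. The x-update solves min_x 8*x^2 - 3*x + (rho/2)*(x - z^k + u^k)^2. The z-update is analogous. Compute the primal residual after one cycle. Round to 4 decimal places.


ADMM iteration with rho = 0.5, z^k = 0.1407, u^k = 0.4816
Step 1: x-update.
Minimize 8*x^2 - 3*x + (0.5/2)*(x - 0.1407 + 0.4816)^2
FOC: (2*8 + 0.5)*x = 3 + 0.5*(0.1407 - 0.4816)
x^{k+1} = 0.1715
Step 2: z-update.
Minimize 3*z^2 + 7*z + (0.5/2)*(0.1715 - z + 0.4816)^2
FOC: (2*3 + 0.5)*z = -7 + 0.5*(0.1715 + 0.4816)
z^{k+1} = -1.0267
Step 3: u-update.
u^{k+1} = 0.4816 + 0.1715 + 1.0267 = 1.6798
Step 4: Primal residual = |0.1715 + 1.0267| = 1.1982


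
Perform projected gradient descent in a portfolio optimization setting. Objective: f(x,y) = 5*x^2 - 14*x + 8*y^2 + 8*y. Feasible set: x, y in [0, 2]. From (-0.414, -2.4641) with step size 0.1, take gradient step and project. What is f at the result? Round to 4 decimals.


Step 1: Compute gradient at (-0.414, -2.4641).
grad_x = 2*5*-0.414 - 14 = -18.14
grad_y = 2*8*-2.4641 + 8 = -31.4256
Step 2: Gradient step.
x_raw = -0.414 - 0.1*-18.14 = 1.4
y_raw = -2.4641 - 0.1*-31.4256 = 0.6785
Step 3: Project onto [0, 2].
x_proj = clip(1.4) = 1.4
y_proj = clip(0.6785) = 0.6785
Step 4: Evaluate f.
f(1.4, 0.6785) = -0.6899


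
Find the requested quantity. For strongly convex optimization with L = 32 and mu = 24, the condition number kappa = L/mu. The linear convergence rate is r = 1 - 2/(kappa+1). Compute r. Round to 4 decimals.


Step 1: Compute the condition number.
kappa = L/mu = 32/24 = 1.3333
Step 2: Compute the convergence rate.
r = 1 - 2/(kappa + 1) = 1 - 2*mu/(L + mu) = (L - mu)/(L + mu) = 8/56 = 0.1429


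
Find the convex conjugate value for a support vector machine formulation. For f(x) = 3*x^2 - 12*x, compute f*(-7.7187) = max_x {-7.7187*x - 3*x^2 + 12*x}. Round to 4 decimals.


f*(y) = sup_x {y*x - a*x^2 - b*x} = sup_x {(y-b)*x - a*x^2}
FOC: (y - b) - 2a*x = 0 => x* = (y - b)/(2a)
x* = (-7.7187 + 12)/(2*3) = 0.7136
f*(-7.7187) = (y-b)^2/(4a) = (-7.7187 + 12)^2/(4*3)
= 18.3295/12 = 1.5275


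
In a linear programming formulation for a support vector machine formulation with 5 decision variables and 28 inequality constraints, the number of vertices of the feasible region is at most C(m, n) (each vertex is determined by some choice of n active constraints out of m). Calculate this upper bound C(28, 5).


Each vertex corresponds to some choice of n active constraints out of m, so the number of vertices is at most C(m, n) = m! / (n!(m-n)!).
m = 28, n = 5
Numerator: 28 * 27 * 26 * 25 * 24
Denominator: 5! = 120
C(28, 5) = 98280


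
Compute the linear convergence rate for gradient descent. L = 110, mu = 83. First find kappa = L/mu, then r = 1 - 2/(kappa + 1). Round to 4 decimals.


Step 1: Compute the condition number.
kappa = L/mu = 110/83 = 1.3253
Step 2: Compute the convergence rate.
r = 1 - 2/(kappa + 1) = 1 - 2*mu/(L + mu) = (L - mu)/(L + mu) = 27/193 = 0.1399


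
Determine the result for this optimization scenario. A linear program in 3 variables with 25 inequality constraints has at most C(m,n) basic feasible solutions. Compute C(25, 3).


Each vertex corresponds to some choice of n active constraints out of m, so the number of vertices is at most C(m, n) = m! / (n!(m-n)!).
m = 25, n = 3
Numerator: 25 * 24 * 23
Denominator: 3! = 6
C(25, 3) = 2300


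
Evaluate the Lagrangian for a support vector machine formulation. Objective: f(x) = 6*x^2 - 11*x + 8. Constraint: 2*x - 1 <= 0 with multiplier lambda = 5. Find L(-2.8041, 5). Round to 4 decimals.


Step 1: Evaluate f(x).
f(-2.8041) = 6*(-2.8041)^2 - 11*(-2.8041) + 8 = 86.023
Step 2: Evaluate g(x).
g(-2.8041) = 2*-2.8041 - 1 = -6.6082
Step 3: Compute Lagrangian.
L = 86.023 + 5*-6.6082 = 52.982


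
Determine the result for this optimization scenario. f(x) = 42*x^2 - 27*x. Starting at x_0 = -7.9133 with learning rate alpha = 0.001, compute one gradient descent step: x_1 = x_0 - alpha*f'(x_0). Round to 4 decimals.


We compute the gradient at x_0 and apply the update.
f'(x) = 84*x - 27
f'(-7.9133) = 84*-7.9133 - 27 = -691.7172
x_1 = -7.9133 - 0.001*-691.7172 = -7.2216


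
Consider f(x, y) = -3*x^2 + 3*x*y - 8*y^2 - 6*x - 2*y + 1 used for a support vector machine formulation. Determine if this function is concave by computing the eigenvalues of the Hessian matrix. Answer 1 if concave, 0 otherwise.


The Hessian of f(x,y) = -3*x^2 + 3*x*y - 8*y^2 - 6*x - 2*y + 1 is:
H = [[-6, 3], [3, -16]]
Trace = -6 - 16 = -22
Determinant = -6*-16 - (3)^2 = 87
Discriminant = (-22)^2 - 4*87 = 136.0
Eigenvalues: lambda_1 = -16.831, lambda_2 = -5.169
The function is concave.

1


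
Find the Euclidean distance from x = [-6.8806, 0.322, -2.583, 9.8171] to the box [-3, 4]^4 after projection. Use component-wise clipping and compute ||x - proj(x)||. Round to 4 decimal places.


Project each component onto [-3, 4].
clip(-6.8806) = -3.0, clip(0.322) = 0.322, clip(-2.583) = -2.583, clip(9.8171) = 4.0
Projection = [-3.0, 0.322, -2.583, 4.0]
Squared diffs: [15.0591, 0.0, 0.0, 33.8387]
Distance = sqrt(48.8978) = 6.9927


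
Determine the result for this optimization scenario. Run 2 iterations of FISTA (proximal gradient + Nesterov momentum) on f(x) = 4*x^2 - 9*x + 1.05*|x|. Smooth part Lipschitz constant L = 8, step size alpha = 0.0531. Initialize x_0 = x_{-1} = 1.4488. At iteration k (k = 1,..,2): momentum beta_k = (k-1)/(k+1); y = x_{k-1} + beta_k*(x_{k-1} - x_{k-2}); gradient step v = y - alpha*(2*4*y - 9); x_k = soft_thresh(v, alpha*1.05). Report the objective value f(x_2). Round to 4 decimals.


FISTA on f(x) = 4*x^2 - 9*x + 1.05*|x|
L = 8, alpha = 0.0531
Iteration 1: beta = 0.0, y = 1.4488 + 0.0*(1.4488 - 1.4488) = 1.4488
  grad(y) = 2.5904, v = y - alpha*grad = 1.3112
  prox(v) = soft_thresh(1.3112, 0.0558) = 1.2555
Iteration 2: beta = 0.3333, y = 1.2555 + 0.3333*(1.2555 - 1.4488) = 1.1911
  grad(y) = 0.5285, v = y - alpha*grad = 1.163
  prox(v) = soft_thresh(1.163, 0.0558) = 1.1072
f(x_2) = 4*1.1072^2 - 9*1.1072 + 1.05*|1.1072| = -3.8986


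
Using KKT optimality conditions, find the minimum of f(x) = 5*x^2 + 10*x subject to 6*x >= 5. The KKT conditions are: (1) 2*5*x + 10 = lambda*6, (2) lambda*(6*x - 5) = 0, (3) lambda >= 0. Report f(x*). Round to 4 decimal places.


Step 1: Try lambda = 0 (constraint inactive).
x_unc = -10/(2*5) = -1.0
Check: 6*-1.0 = -6.0 < 5 -- violated!
Step 2: Constraint must be active: 6*x = 5
x* = 5/6 = 0.8333 (rounded; the exact value 5/6 is used below)
lambda = (2*5*(5/6) + 10)/6 = 3.0556
Step 3: Compute optimal value.
f(x*) = 5*(5/6)^2 + 10*(5/6) = 11.8056


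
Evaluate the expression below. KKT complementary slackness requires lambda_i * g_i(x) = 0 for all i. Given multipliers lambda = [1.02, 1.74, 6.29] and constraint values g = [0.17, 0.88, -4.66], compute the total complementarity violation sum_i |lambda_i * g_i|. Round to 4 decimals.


KKT complementary slackness check:
lambda_1 * g_1 = 1.02 * 0.17 = 0.1734
lambda_2 * g_2 = 1.74 * 0.88 = 1.5312
lambda_3 * g_3 = 6.29 * -4.66 = -29.3114
Total violation = 0.1734 + 1.5312 + 29.3114 = 31.016


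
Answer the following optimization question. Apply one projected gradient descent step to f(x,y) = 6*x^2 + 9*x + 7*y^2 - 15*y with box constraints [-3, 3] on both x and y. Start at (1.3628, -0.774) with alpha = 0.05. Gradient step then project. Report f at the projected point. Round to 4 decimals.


Step 1: Compute gradient at (1.3628, -0.774).
grad_x = 2*6*1.3628 + 9 = 25.3536
grad_y = 2*7*-0.774 - 15 = -25.836
Step 2: Gradient step.
x_raw = 1.3628 - 0.05*25.3536 = 0.0951
y_raw = -0.774 - 0.05*-25.836 = 0.5178
Step 3: Project onto [-3, 3].
x_proj = clip(0.0951) = 0.0951
y_proj = clip(0.5178) = 0.5178
Step 4: Evaluate f.
f(0.0951, 0.5178) = -4.9798


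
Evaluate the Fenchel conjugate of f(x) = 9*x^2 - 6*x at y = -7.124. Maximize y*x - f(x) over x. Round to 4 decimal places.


f*(y) = sup_x {y*x - a*x^2 - b*x} = sup_x {(y-b)*x - a*x^2}
FOC: (y - b) - 2a*x = 0 => x* = (y - b)/(2a)
x* = (-7.124 + 6)/(2*9) = -0.0624
f*(-7.124) = (y-b)^2/(4a) = (-7.124 + 6)^2/(4*9)
= 1.2634/36 = 0.0351


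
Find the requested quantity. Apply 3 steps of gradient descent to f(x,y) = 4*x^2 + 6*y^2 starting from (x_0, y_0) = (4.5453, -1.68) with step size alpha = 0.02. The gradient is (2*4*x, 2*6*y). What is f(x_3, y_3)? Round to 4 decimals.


Gradient descent on f(x,y) = 4*x^2 + 6*y^2.
Starting point: (4.5453, -1.68), alpha = 0.02
Step 1: grad_x = 2*4*4.5453 = 36.3624, grad_y = 2*6*-1.68 = -20.16
  x_1 = 4.5453 - 0.02*36.3624 = 3.8181
  y_1 = -1.68 - 0.02*-20.16 = -1.2768
Step 2: grad_x = 2*4*3.8181 = 30.5444, grad_y = 2*6*-1.2768 = -15.3216
  x_2 = 3.8181 - 0.02*30.5444 = 3.2072
  y_2 = -1.2768 - 0.02*-15.3216 = -0.9704
Step 3: grad_x = 2*4*3.2072 = 25.6573, grad_y = 2*6*-0.9704 = -11.6444
  x_3 = 3.2072 - 0.02*25.6573 = 2.694
  y_3 = -0.9704 - 0.02*-11.6444 = -0.7375
f(2.694, -0.7375) = 4*2.694^2 + 6*(-0.7375)^2 = 32.2942


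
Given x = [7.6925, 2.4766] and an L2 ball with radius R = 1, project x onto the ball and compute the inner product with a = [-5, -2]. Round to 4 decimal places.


Step 1: Compute ||x|| (intermediates to 6 decimals).
||x|| = sqrt(7.6925^2 + 2.4766^2) = 8.081343
Step 2: Project.
Since ||x|| > R, scale = R/||x|| = 1/8.081343 = 0.123742, proj(x) = scale * x
proj(x) = [0.951885, 0.306459]
Step 3: Dot product.
a^T * proj(x) = -5*0.951885 - 2*0.306459 = -5.3723


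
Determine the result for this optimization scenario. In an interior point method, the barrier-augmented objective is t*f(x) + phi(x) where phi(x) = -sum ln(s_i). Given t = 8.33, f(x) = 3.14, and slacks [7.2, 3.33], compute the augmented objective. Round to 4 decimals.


Step 1: Compute log-barrier.
ln values: [1.9741, 1.203]
phi = -(1.9741 + 1.203) = -3.1771
Step 2: Compute augmented objective.
t*f(x) = 8.33*3.14 = 26.1562
Total = 26.1562 - 3.1771 = 22.9791


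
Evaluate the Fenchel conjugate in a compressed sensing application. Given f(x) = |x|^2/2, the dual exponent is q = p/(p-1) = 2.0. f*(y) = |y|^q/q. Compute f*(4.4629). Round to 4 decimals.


The conjugate exponent q satisfies 1/p + 1/q = 1.
p = 2, so q = 2/(2 - 1) = 2.0
|y|^q = 4.4629^2.0 = 19.9175
f*(4.4629) = 19.9175 / 2.0 = 9.9587


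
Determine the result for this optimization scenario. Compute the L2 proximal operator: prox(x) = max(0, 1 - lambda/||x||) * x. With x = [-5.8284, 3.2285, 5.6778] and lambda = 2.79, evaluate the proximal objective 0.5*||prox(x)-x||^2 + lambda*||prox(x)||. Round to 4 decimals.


Step 1: Compute ||x||.
||x|| = 8.7539
Step 2: Compute scaling factor.
scale = max(0, 1 - 2.79/8.7539) = 0.6813
Step 3: prox(x) = [-3.9708, 2.1995, 3.8682]
||prox(x)|| = 5.9639
Step 4: Proximal objective.
0.5*||prox-x||^2 = 3.8921
lambda*||prox|| = 16.6393
Total = 20.5313


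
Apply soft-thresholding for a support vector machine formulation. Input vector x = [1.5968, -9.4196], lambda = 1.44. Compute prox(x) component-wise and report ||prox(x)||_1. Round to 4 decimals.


Soft-thresholding with lambda = 1.44:
prox(1.5968) = sign(1.5968)*max(|1.5968| - 1.44, 0) = 0.1568
prox(-9.4196) = sign(-9.4196)*max(|-9.4196| - 1.44, 0) = -7.9796
prox(x) = [0.1568, -7.9796]
||prox(x)||_1 = 0.1568 + 7.9796 = 8.1364


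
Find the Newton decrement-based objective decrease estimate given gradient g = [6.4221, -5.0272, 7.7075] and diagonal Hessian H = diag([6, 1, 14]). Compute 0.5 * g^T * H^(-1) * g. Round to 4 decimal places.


Step 1: H is diagonal, so H^(-1) * g = [1.0704, -5.0272, 0.5505].
Step 2: g^T H^(-1) g = sum_i g_i^2 / H_ii
  = (6.4221)^2/6 + (-5.0272)^2/1 + (7.7075)^2/14
  = 6.8739 + 25.2727 + 4.2433 = 36.3899
Step 3: Objective decrease = 0.5 * g^T H^(-1) g = 18.1949


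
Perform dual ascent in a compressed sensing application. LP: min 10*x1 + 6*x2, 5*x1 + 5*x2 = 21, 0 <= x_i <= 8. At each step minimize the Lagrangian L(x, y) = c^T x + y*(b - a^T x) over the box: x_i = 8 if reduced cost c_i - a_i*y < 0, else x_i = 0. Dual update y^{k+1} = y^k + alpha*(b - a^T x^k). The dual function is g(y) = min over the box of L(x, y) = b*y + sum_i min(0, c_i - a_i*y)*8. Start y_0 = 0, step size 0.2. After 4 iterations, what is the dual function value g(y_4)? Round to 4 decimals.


Dual ascent for LP: min 10*x1 + 6*x2, 5*x1 + 5*x2 = 21, 0 <= x_i <= 8
Step 1: y^k = 0.0, reduced costs: (10.0, 6.0)
  x^k = (0.0, 0.0), subgradient = b - a^T x = 21.0
  y^{k+1} = 0.0 + 0.2*21.0 = 4.2
Step 2: y^k = 4.2, reduced costs: (-11.0, -15.0)
  x^k = (8.0, 8.0), subgradient = b - a^T x = -59.0
  y^{k+1} = 4.2 + 0.2*-59.0 = -7.6
Step 3: y^k = -7.6, reduced costs: (48.0, 44.0)
  x^k = (0.0, 0.0), subgradient = b - a^T x = 21.0
  y^{k+1} = -7.6 + 0.2*21.0 = -3.4
Step 4: y^k = -3.4, reduced costs: (27.0, 23.0)
  x^k = (0.0, 0.0), subgradient = b - a^T x = 21.0
  y^{k+1} = -3.4 + 0.2*21.0 = 0.8
Dual objective at y_4 = 0.8: reduced costs (6.0, 2.0), box minimizer x = (0.0, 0.0)
g(y_4) = b*y + (c1 - a1*y)*x1 + (c2 - a2*y)*x2 = 21*0.8 + 6.0*0.0 + 2.0*0.0 = 16.8 + 0.0 + 0.0 = 16.8


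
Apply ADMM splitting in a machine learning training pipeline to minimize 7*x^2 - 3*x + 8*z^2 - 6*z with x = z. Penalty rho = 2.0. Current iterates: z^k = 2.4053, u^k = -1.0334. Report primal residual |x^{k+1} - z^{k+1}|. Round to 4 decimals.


ADMM iteration with rho = 2.0, z^k = 2.4053, u^k = -1.0334
Step 1: x-update.
Minimize 7*x^2 - 3*x + (2.0/2)*(x - 2.4053 - 1.0334)^2
FOC: (2*7 + 2.0)*x = 3 + 2.0*(2.4053 + 1.0334)
x^{k+1} = 0.6173
Step 2: z-update.
Minimize 8*z^2 - 6*z + (2.0/2)*(0.6173 - z - 1.0334)^2
FOC: (2*8 + 2.0)*z = 6 + 2.0*(0.6173 - 1.0334)
z^{k+1} = 0.2871
Step 3: u-update.
u^{k+1} = -1.0334 + 0.6173 - 0.2871 = -0.7032
Step 4: Primal residual = |0.6173 - 0.2871| = 0.3302


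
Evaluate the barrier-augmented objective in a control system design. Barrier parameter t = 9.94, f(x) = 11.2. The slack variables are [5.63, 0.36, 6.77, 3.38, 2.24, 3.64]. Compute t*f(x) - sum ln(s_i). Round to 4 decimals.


Step 1: Compute log-barrier.
ln values: [1.7281, -1.0217, 1.9125, 1.2179, 0.8065, 1.292]
phi = -(1.7281 - 1.0217 + 1.9125 + 1.2179 + 0.8065 + 1.292) = -5.9353
Step 2: Compute augmented objective.
t*f(x) = 9.94*11.2 = 111.328
Total = 111.328 - 5.9353 = 105.3927


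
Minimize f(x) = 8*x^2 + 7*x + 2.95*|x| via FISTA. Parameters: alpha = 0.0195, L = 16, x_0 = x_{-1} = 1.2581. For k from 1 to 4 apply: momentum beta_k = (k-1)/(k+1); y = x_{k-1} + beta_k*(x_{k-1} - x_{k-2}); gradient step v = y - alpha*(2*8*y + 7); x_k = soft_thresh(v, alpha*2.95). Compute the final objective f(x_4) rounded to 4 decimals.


FISTA on f(x) = 8*x^2 + 7*x + 2.95*|x|
L = 16, alpha = 0.0195
Iteration 1: beta = 0.0, y = 1.2581 + 0.0*(1.2581 - 1.2581) = 1.2581
  grad(y) = 27.1296, v = y - alpha*grad = 0.7291
  prox(v) = soft_thresh(0.7291, 0.0575) = 0.6715
Iteration 2: beta = 0.3333, y = 0.6715 + 0.3333*(0.6715 - 1.2581) = 0.476
  grad(y) = 14.6165, v = y - alpha*grad = 0.191
  prox(v) = soft_thresh(0.191, 0.0575) = 0.1335
Iteration 3: beta = 0.5, y = 0.1335 + 0.5*(0.1335 - 0.6715) = -0.1355
  grad(y) = 4.8312, v = y - alpha*grad = -0.2298
  prox(v) = soft_thresh(-0.2298, 0.0575) = -0.1722
Iteration 4: beta = 0.6, y = -0.1722 + 0.6*(-0.1722 - 0.1335) = -0.3557
  grad(y) = 1.3094, v = y - alpha*grad = -0.3812
  prox(v) = soft_thresh(-0.3812, 0.0575) = -0.3237
f(x_4) = 8*(-0.3237)^2 + 7*(-0.3237) + 2.95*|-0.3237| = -0.4728


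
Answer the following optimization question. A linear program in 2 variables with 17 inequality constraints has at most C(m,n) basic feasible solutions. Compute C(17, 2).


Each vertex corresponds to some choice of n active constraints out of m, so the number of vertices is at most C(m, n) = m! / (n!(m-n)!).
m = 17, n = 2
Numerator: 17 * 16
Denominator: 2! = 2
C(17, 2) = 136


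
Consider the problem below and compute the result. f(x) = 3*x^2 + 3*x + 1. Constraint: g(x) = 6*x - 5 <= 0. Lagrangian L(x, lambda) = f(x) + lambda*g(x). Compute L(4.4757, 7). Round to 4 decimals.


Step 1: Evaluate f(x).
f(4.4757) = 3*4.4757^2 + 3*4.4757 + 1 = 74.5228
Step 2: Evaluate g(x).
g(4.4757) = 6*4.4757 - 5 = 21.8542
Step 3: Compute Lagrangian.
L = 74.5228 + 7*21.8542 = 227.5022


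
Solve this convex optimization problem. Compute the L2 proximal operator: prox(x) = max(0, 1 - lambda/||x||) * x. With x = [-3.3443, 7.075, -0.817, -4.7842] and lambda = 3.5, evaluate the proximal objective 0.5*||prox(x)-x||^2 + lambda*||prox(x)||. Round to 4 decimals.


Step 1: Compute ||x||.
||x|| = 9.2085
Step 2: Compute scaling factor.
scale = max(0, 1 - 3.5/9.2085) = 0.6199
Step 3: prox(x) = [-2.0732, 4.3859, -0.5065, -2.9658]
||prox(x)|| = 5.7085
Step 4: Proximal objective.
0.5*||prox-x||^2 = 6.125
lambda*||prox|| = 19.9798
Total = 26.1047


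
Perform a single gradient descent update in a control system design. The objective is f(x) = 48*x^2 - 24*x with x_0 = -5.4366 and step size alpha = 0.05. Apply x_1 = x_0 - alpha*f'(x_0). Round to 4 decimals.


We compute the gradient at x_0 and apply the update.
f'(x) = 96*x - 24
f'(-5.4366) = 96*-5.4366 - 24 = -545.9136
x_1 = -5.4366 - 0.05*-545.9136 = 21.8591


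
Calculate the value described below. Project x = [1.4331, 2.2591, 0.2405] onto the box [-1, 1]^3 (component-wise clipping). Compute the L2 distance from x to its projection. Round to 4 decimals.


Project each component onto [-1, 1].
clip(1.4331) = 1.0, clip(2.2591) = 1.0, clip(0.2405) = 0.2405
Projection = [1.0, 1.0, 0.2405]
Squared diffs: [0.1876, 1.5853, 0.0]
Distance = sqrt(1.7729) = 1.3315


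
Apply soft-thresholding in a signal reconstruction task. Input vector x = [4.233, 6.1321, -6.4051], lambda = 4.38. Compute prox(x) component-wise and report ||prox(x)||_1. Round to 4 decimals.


Soft-thresholding with lambda = 4.38:
prox(4.233) = sign(4.233)*max(|4.233| - 4.38, 0) = 0.0
prox(6.1321) = sign(6.1321)*max(|6.1321| - 4.38, 0) = 1.7521
prox(-6.4051) = sign(-6.4051)*max(|-6.4051| - 4.38, 0) = -2.0251
prox(x) = [0.0, 1.7521, -2.0251]
||prox(x)||_1 = 0.0 + 1.7521 + 2.0251 = 3.7772


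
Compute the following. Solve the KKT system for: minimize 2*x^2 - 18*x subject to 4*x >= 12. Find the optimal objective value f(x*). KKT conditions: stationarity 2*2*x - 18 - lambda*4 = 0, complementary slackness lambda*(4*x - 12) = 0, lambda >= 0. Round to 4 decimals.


Step 1: Try lambda = 0 (constraint inactive).
Stationarity: 2*2*x - 18 = 0
x* = 18/(2*2) = 4.5
Check constraint: 4*4.5 = 18.0 >= 12 -- satisfied.
Step 2: Compute optimal value.
f(x*) = 2*4.5^2 - 18*4.5 = -40.5


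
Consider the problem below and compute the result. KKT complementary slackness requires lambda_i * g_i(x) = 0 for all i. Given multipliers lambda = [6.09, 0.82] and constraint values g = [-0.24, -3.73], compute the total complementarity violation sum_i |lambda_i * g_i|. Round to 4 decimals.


KKT complementary slackness check:
lambda_1 * g_1 = 6.09 * -0.24 = -1.4616
lambda_2 * g_2 = 0.82 * -3.73 = -3.0586
Total violation = 1.4616 + 3.0586 = 4.5202


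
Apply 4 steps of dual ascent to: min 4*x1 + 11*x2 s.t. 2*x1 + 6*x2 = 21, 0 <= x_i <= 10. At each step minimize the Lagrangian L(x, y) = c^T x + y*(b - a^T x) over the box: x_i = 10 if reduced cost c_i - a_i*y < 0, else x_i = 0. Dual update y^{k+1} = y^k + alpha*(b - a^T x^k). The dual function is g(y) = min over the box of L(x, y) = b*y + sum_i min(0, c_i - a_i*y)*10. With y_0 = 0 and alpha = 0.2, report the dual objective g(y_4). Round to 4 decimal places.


Dual ascent for LP: min 4*x1 + 11*x2, 2*x1 + 6*x2 = 21, 0 <= x_i <= 10
Step 1: y^k = 0.0, reduced costs: (4.0, 11.0)
  x^k = (0.0, 0.0), subgradient = b - a^T x = 21.0
  y^{k+1} = 0.0 + 0.2*21.0 = 4.2
Step 2: y^k = 4.2, reduced costs: (-4.4, -14.2)
  x^k = (10.0, 10.0), subgradient = b - a^T x = -59.0
  y^{k+1} = 4.2 + 0.2*-59.0 = -7.6
Step 3: y^k = -7.6, reduced costs: (19.2, 56.6)
  x^k = (0.0, 0.0), subgradient = b - a^T x = 21.0
  y^{k+1} = -7.6 + 0.2*21.0 = -3.4
Step 4: y^k = -3.4, reduced costs: (10.8, 31.4)
  x^k = (0.0, 0.0), subgradient = b - a^T x = 21.0
  y^{k+1} = -3.4 + 0.2*21.0 = 0.8
Dual objective at y_4 = 0.8: reduced costs (2.4, 6.2), box minimizer x = (0.0, 0.0)
g(y_4) = b*y + (c1 - a1*y)*x1 + (c2 - a2*y)*x2 = 21*0.8 + 2.4*0.0 + 6.2*0.0 = 16.8 + 0.0 + 0.0 = 16.8


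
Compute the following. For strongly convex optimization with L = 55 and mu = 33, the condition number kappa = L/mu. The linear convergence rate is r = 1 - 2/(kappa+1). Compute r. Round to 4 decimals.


Step 1: Compute the condition number.
kappa = L/mu = 55/33 = 1.6667
Step 2: Compute the convergence rate.
r = 1 - 2/(kappa + 1) = 1 - 2*mu/(L + mu) = (L - mu)/(L + mu) = 22/88 = 0.25


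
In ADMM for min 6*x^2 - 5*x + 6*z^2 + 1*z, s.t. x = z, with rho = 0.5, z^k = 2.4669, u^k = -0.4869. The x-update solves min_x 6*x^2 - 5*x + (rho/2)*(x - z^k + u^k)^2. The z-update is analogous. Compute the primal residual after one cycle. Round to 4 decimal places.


ADMM iteration with rho = 0.5, z^k = 2.4669, u^k = -0.4869
Step 1: x-update.
Minimize 6*x^2 - 5*x + (0.5/2)*(x - 2.4669 - 0.4869)^2
FOC: (2*6 + 0.5)*x = 5 + 0.5*(2.4669 + 0.4869)
x^{k+1} = 0.5182
Step 2: z-update.
Minimize 6*z^2 + 1*z + (0.5/2)*(0.5182 - z - 0.4869)^2
FOC: (2*6 + 0.5)*z = -1 + 0.5*(0.5182 - 0.4869)
z^{k+1} = -0.0787
Step 3: u-update.
u^{k+1} = -0.4869 + 0.5182 + 0.0787 = 0.11
Step 4: Primal residual = |0.5182 + 0.0787| = 0.5969


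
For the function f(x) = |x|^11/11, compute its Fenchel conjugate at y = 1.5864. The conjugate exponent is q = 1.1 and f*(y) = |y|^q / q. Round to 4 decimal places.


The conjugate exponent q satisfies 1/p + 1/q = 1.
p = 11, so q = 11/(11 - 1) = 1.1
|y|^q = 1.5864^1.1 = 1.6613
f*(1.5864) = 1.6613 / 1.1 = 1.5103


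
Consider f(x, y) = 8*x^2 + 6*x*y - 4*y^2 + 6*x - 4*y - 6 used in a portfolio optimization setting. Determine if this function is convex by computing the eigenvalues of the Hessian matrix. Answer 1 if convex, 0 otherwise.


The Hessian of f(x,y) = 8*x^2 + 6*x*y - 4*y^2 + 6*x - 4*y - 6 is:
H = [[16, 6], [6, -8]]
Trace = 16 - 8 = 8
Determinant = 16*-8 - (6)^2 = -164
Discriminant = (8)^2 - 4*-164 = 720.0
Eigenvalues: lambda_1 = -9.4164, lambda_2 = 17.4164
The function is not convex.

0


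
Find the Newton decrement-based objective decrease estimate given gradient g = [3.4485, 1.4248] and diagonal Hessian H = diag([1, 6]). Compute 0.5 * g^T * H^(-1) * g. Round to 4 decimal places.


Step 1: H is diagonal, so H^(-1) * g = [3.4485, 0.2375].
Step 2: g^T H^(-1) g = sum_i g_i^2 / H_ii
  = (3.4485)^2/1 + (1.4248)^2/6
  = 11.8922 + 0.3383 = 12.2305
Step 3: Objective decrease = 0.5 * g^T H^(-1) g = 6.1152


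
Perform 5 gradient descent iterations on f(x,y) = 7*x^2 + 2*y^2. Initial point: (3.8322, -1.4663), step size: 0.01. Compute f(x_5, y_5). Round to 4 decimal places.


Gradient descent on f(x,y) = 7*x^2 + 2*y^2.
Starting point: (3.8322, -1.4663), alpha = 0.01
Step 1: grad_x = 2*7*3.8322 = 53.6508, grad_y = 2*2*-1.4663 = -5.8652
  x_1 = 3.8322 - 0.01*53.6508 = 3.2957
  y_1 = -1.4663 - 0.01*-5.8652 = -1.4076
Step 2: grad_x = 2*7*3.2957 = 46.1397, grad_y = 2*2*-1.4076 = -5.6306
  x_2 = 3.2957 - 0.01*46.1397 = 2.8343
  y_2 = -1.4076 - 0.01*-5.6306 = -1.3513
Step 3: grad_x = 2*7*2.8343 = 39.6801, grad_y = 2*2*-1.3513 = -5.4054
  x_3 = 2.8343 - 0.01*39.6801 = 2.4375
  y_3 = -1.3513 - 0.01*-5.4054 = -1.2973
Step 4: grad_x = 2*7*2.4375 = 34.1249, grad_y = 2*2*-1.2973 = -5.1892
  x_4 = 2.4375 - 0.01*34.1249 = 2.0962
  y_4 = -1.2973 - 0.01*-5.1892 = -1.2454
Step 5: grad_x = 2*7*2.0962 = 29.3474, grad_y = 2*2*-1.2454 = -4.9816
  x_5 = 2.0962 - 0.01*29.3474 = 1.8028
  y_5 = -1.2454 - 0.01*-4.9816 = -1.1956
f(1.8028, -1.1956) = 7*1.8028^2 + 2*(-1.1956)^2 = 25.6087


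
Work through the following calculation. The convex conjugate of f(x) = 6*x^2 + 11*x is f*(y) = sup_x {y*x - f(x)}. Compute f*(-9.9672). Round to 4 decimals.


f*(y) = sup_x {y*x - a*x^2 - b*x} = sup_x {(y-b)*x - a*x^2}
FOC: (y - b) - 2a*x = 0 => x* = (y - b)/(2a)
x* = (-9.9672 - 11)/(2*6) = -1.7473
f*(-9.9672) = (y-b)^2/(4a) = (-9.9672 - 11)^2/(4*6)
= 439.6235/24 = 18.3176


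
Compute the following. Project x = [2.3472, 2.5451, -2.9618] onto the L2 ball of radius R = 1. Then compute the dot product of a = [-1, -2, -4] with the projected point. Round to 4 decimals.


Step 1: Compute ||x|| (intermediates to 6 decimals).
||x|| = sqrt(2.3472^2 + 2.5451^2 + (-2.9618)^2) = 4.55622
Step 2: Project.
Since ||x|| > R, scale = R/||x|| = 1/4.55622 = 0.21948, proj(x) = scale * x
proj(x) = [0.515163, 0.558599, -0.650056]
Step 3: Dot product.
a^T * proj(x) = -1*0.515163 - 2*0.558599 - 4*(-0.650056) = 0.9679


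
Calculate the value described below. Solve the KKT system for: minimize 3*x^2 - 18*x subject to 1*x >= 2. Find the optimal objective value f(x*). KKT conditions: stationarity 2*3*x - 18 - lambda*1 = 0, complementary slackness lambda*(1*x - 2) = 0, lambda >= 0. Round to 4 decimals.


Step 1: Try lambda = 0 (constraint inactive).
Stationarity: 2*3*x - 18 = 0
x* = 18/(2*3) = 3.0
Check constraint: 1*3.0 = 3.0 >= 2 -- satisfied.
Step 2: Compute optimal value.
f(x*) = 3*3.0^2 - 18*3.0 = -27.0


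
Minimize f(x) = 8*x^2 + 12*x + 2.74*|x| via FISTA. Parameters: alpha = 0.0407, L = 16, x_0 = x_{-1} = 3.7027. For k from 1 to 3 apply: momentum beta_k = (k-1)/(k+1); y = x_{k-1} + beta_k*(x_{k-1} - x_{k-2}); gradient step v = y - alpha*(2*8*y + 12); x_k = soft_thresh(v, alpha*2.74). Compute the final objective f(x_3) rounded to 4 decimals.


FISTA on f(x) = 8*x^2 + 12*x + 2.74*|x|
L = 16, alpha = 0.0407
Iteration 1: beta = 0.0, y = 3.7027 + 0.0*(3.7027 - 3.7027) = 3.7027
  grad(y) = 71.2432, v = y - alpha*grad = 0.8031
  prox(v) = soft_thresh(0.8031, 0.1115) = 0.6916
Iteration 2: beta = 0.3333, y = 0.6916 + 0.3333*(0.6916 - 3.7027) = -0.3121
  grad(y) = 7.0061, v = y - alpha*grad = -0.5973
  prox(v) = soft_thresh(-0.5973, 0.1115) = -0.4858
Iteration 3: beta = 0.5, y = -0.4858 + 0.5*(-0.4858 - 0.6916) = -1.0744
  grad(y) = -5.1907, v = y - alpha*grad = -0.8632
  prox(v) = soft_thresh(-0.8632, 0.1115) = -0.7516
f(x_3) = 8*(-0.7516)^2 + 12*(-0.7516) + 2.74*|-0.7516| = -2.4405


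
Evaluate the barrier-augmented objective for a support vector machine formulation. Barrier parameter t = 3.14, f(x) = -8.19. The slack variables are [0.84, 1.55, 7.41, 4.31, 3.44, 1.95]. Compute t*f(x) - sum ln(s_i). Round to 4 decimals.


Step 1: Compute log-barrier.
ln values: [-0.1744, 0.4383, 2.0028, 1.4609, 1.2355, 0.6678]
phi = -(-0.1744 + 0.4383 + 2.0028 + 1.4609 + 1.2355 + 0.6678) = -5.631
Step 2: Compute augmented objective.
t*f(x) = 3.14*-8.19 = -25.7166
Total = -25.7166 - 5.631 = -31.3476


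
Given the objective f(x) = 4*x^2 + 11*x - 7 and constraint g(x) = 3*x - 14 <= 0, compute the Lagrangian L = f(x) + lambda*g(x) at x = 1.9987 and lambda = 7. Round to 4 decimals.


Step 1: Evaluate f(x).
f(1.9987) = 4*1.9987^2 + 11*1.9987 - 7 = 30.9649
Step 2: Evaluate g(x).
g(1.9987) = 3*1.9987 - 14 = -8.0039
Step 3: Compute Lagrangian.
L = 30.9649 + 7*-8.0039 = -25.0624


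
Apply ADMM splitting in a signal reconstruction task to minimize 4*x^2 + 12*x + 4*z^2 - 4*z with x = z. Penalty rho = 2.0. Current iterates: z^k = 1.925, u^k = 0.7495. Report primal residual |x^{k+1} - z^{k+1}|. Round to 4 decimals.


ADMM iteration with rho = 2.0, z^k = 1.925, u^k = 0.7495
Step 1: x-update.
Minimize 4*x^2 + 12*x + (2.0/2)*(x - 1.925 + 0.7495)^2
FOC: (2*4 + 2.0)*x = -12 + 2.0*(1.925 - 0.7495)
x^{k+1} = -0.9649
Step 2: z-update.
Minimize 4*z^2 - 4*z + (2.0/2)*(-0.9649 - z + 0.7495)^2
FOC: (2*4 + 2.0)*z = 4 + 2.0*(-0.9649 + 0.7495)
z^{k+1} = 0.3569
Step 3: u-update.
u^{k+1} = 0.7495 - 0.9649 - 0.3569 = -0.5723
Step 4: Primal residual = |-0.9649 - 0.3569| = 1.3218


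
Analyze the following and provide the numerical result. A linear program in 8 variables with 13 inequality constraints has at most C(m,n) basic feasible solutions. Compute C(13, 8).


Each vertex corresponds to some choice of n active constraints out of m, so the number of vertices is at most C(m, n) = m! / (n!(m-n)!).
m = 13, n = 8
Numerator: 13 * 12 * 11 * 10 * 9 * 8 * 7 * 6
Denominator: 8! = 40320
C(13, 8) = 1287


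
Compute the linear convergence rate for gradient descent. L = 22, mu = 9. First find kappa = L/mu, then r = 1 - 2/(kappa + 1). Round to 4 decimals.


Step 1: Compute the condition number.
kappa = L/mu = 22/9 = 2.4444
Step 2: Compute the convergence rate.
r = 1 - 2/(kappa + 1) = 1 - 2*mu/(L + mu) = (L - mu)/(L + mu) = 13/31 = 0.4194


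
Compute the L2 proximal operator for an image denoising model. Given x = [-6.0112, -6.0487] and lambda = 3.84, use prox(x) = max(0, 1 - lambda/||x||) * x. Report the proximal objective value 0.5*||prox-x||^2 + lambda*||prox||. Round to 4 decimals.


Step 1: Compute ||x||.
||x|| = 8.5277
Step 2: Compute scaling factor.
scale = max(0, 1 - 3.84/8.5277) = 0.5497
Step 3: prox(x) = [-3.3044, -3.325]
||prox(x)|| = 4.6877
Step 4: Proximal objective.
0.5*||prox-x||^2 = 7.3728
lambda*||prox|| = 18.0008
Total = 25.3735


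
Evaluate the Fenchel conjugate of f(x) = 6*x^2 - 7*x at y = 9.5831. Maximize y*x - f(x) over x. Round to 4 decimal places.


f*(y) = sup_x {y*x - a*x^2 - b*x} = sup_x {(y-b)*x - a*x^2}
FOC: (y - b) - 2a*x = 0 => x* = (y - b)/(2a)
x* = (9.5831 + 7)/(2*6) = 1.3819
f*(9.5831) = (y-b)^2/(4a) = (9.5831 + 7)^2/(4*6)
= 274.9992/24 = 11.4583


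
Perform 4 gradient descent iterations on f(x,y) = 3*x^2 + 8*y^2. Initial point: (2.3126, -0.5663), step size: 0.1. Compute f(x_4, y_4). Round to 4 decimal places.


Gradient descent on f(x,y) = 3*x^2 + 8*y^2.
Starting point: (2.3126, -0.5663), alpha = 0.1
Step 1: grad_x = 2*3*2.3126 = 13.8756, grad_y = 2*8*-0.5663 = -9.0608
  x_1 = 2.3126 - 0.1*13.8756 = 0.925
  y_1 = -0.5663 - 0.1*-9.0608 = 0.3398
Step 2: grad_x = 2*3*0.925 = 5.5502, grad_y = 2*8*0.3398 = 5.4365
  x_2 = 0.925 - 0.1*5.5502 = 0.37
  y_2 = 0.3398 - 0.1*5.4365 = -0.2039
Step 3: grad_x = 2*3*0.37 = 2.2201, grad_y = 2*8*-0.2039 = -3.2619
  x_3 = 0.37 - 0.1*2.2201 = 0.148
  y_3 = -0.2039 - 0.1*-3.2619 = 0.1223
Step 4: grad_x = 2*3*0.148 = 0.888, grad_y = 2*8*0.1223 = 1.9571
  x_4 = 0.148 - 0.1*0.888 = 0.0592
  y_4 = 0.1223 - 0.1*1.9571 = -0.0734
f(0.0592, -0.0734) = 3*0.0592^2 + 8*(-0.0734)^2 = 0.0536


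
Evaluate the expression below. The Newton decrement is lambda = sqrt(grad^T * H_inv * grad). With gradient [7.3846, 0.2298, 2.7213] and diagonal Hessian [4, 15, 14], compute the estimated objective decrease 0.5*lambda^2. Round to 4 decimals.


Step 1: H is diagonal, so H^(-1) * g = [1.8462, 0.0153, 0.1944].
Step 2: g^T H^(-1) g = sum_i g_i^2 / H_ii
  = (7.3846)^2/4 + (0.2298)^2/15 + (2.7213)^2/14
  = 13.6331 + 0.0035 + 0.529 = 14.1656
Step 3: Objective decrease = 0.5 * g^T H^(-1) g = 7.0828


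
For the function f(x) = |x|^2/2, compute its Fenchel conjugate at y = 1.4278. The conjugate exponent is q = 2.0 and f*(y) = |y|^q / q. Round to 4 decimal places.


The conjugate exponent q satisfies 1/p + 1/q = 1.
p = 2, so q = 2/(2 - 1) = 2.0
|y|^q = 1.4278^2.0 = 2.0386
f*(1.4278) = 2.0386 / 2.0 = 1.0193


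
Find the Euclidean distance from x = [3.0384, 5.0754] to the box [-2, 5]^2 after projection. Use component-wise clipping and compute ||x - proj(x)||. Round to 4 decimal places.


Project each component onto [-2, 5].
clip(3.0384) = 3.0384, clip(5.0754) = 5.0
Projection = [3.0384, 5.0]
Squared diffs: [0.0, 0.0057]
Distance = sqrt(0.0057) = 0.0754


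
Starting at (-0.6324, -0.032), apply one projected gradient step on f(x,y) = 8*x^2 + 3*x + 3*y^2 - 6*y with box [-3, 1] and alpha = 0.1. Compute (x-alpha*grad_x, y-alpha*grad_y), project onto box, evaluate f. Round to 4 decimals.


Step 1: Compute gradient at (-0.6324, -0.032).
grad_x = 2*8*-0.6324 + 3 = -7.1184
grad_y = 2*3*-0.032 - 6 = -6.192
Step 2: Gradient step.
x_raw = -0.6324 - 0.1*-7.1184 = 0.0794
y_raw = -0.032 - 0.1*-6.192 = 0.5872
Step 3: Project onto [-3, 1].
x_proj = clip(0.0794) = 0.0794
y_proj = clip(0.5872) = 0.5872
Step 4: Evaluate f.
f(0.0794, 0.5872) = -2.2


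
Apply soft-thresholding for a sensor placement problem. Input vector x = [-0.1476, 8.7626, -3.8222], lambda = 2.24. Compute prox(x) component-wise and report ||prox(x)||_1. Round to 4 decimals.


Soft-thresholding with lambda = 2.24:
prox(-0.1476) = sign(-0.1476)*max(|-0.1476| - 2.24, 0) = 0.0
prox(8.7626) = sign(8.7626)*max(|8.7626| - 2.24, 0) = 6.5226
prox(-3.8222) = sign(-3.8222)*max(|-3.8222| - 2.24, 0) = -1.5822
prox(x) = [0.0, 6.5226, -1.5822]
||prox(x)||_1 = 0.0 + 6.5226 + 1.5822 = 8.1048


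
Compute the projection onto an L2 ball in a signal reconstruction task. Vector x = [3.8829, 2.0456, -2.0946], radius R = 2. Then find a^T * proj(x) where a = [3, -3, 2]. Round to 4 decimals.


Step 1: Compute ||x|| (intermediates to 6 decimals).
||x|| = sqrt(3.8829^2 + 2.0456^2 + (-2.0946)^2) = 4.862997
Step 2: Project.
Since ||x|| > R, scale = R/||x|| = 2/4.862997 = 0.411269, proj(x) = scale * x
proj(x) = [1.596916, 0.841292, -0.861444]
Step 3: Dot product.
a^T * proj(x) = 3*1.596916 - 3*0.841292 + 2*(-0.861444) = 0.544


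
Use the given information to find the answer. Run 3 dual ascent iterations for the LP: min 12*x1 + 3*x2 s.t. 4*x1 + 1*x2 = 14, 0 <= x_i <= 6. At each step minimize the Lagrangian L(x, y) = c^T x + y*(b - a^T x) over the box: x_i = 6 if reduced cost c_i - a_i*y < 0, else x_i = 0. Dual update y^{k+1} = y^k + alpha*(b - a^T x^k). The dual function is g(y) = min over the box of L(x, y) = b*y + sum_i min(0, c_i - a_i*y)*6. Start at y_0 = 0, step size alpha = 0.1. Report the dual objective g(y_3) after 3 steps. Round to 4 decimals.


Dual ascent for LP: min 12*x1 + 3*x2, 4*x1 + 1*x2 = 14, 0 <= x_i <= 6
Step 1: y^k = 0.0, reduced costs: (12.0, 3.0)
  x^k = (0.0, 0.0), subgradient = b - a^T x = 14.0
  y^{k+1} = 0.0 + 0.1*14.0 = 1.4
Step 2: y^k = 1.4, reduced costs: (6.4, 1.6)
  x^k = (0.0, 0.0), subgradient = b - a^T x = 14.0
  y^{k+1} = 1.4 + 0.1*14.0 = 2.8
Step 3: y^k = 2.8, reduced costs: (0.8, 0.2)
  x^k = (0.0, 0.0), subgradient = b - a^T x = 14.0
  y^{k+1} = 2.8 + 0.1*14.0 = 4.2
Dual objective at y_3 = 4.2: reduced costs (-4.8, -1.2), box minimizer x = (6.0, 6.0)
g(y_3) = b*y + (c1 - a1*y)*x1 + (c2 - a2*y)*x2 = 14*4.2 + (-4.8)*6.0 + (-1.2)*6.0 = 58.8 - 28.8 - 7.2 = 22.8


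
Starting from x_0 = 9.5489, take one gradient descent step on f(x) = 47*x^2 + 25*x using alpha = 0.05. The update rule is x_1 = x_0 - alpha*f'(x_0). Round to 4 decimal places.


We compute the gradient at x_0 and apply the update.
f'(x) = 94*x + 25
f'(9.5489) = 94*9.5489 + 25 = 922.5966
x_1 = 9.5489 - 0.05*922.5966 = -36.5809


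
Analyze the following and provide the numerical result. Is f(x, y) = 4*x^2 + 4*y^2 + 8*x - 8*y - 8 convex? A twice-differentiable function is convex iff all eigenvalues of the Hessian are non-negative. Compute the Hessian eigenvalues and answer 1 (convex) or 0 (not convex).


The Hessian of f(x,y) = 4*x^2 + 4*y^2 + 8*x - 8*y - 8 is:
H = [[8, 0], [0, 8]]
Trace = 8 + 8 = 16
Determinant = 8*8 - (0)^2 = 64
Discriminant = (16)^2 - 4*64 = 0.0
Eigenvalues: lambda_1 = 8.0, lambda_2 = 8.0
The function is convex.

1


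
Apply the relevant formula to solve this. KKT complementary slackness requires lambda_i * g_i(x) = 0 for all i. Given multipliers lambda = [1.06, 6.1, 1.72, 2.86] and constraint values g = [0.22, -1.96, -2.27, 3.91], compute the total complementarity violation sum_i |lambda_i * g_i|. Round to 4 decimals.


KKT complementary slackness check:
lambda_1 * g_1 = 1.06 * 0.22 = 0.2332
lambda_2 * g_2 = 6.1 * -1.96 = -11.956
lambda_3 * g_3 = 1.72 * -2.27 = -3.9044
lambda_4 * g_4 = 2.86 * 3.91 = 11.1826
Total violation = 0.2332 + 11.956 + 3.9044 + 11.1826 = 27.2762


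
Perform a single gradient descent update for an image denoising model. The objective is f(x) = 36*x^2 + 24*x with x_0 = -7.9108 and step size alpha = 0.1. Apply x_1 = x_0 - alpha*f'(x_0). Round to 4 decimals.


We compute the gradient at x_0 and apply the update.
f'(x) = 72*x + 24
f'(-7.9108) = 72*-7.9108 + 24 = -545.5776
x_1 = -7.9108 - 0.1*-545.5776 = 46.647


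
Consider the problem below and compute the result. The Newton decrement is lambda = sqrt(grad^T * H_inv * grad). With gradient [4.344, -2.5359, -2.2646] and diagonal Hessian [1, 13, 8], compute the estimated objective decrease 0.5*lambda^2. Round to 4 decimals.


Step 1: H is diagonal, so H^(-1) * g = [4.344, -0.1951, -0.2831].
Step 2: g^T H^(-1) g = sum_i g_i^2 / H_ii
  = (4.344)^2/1 + (-2.5359)^2/13 + (-2.2646)^2/8
  = 18.8703 + 0.4947 + 0.6411 = 20.0061
Step 3: Objective decrease = 0.5 * g^T H^(-1) g = 10.003


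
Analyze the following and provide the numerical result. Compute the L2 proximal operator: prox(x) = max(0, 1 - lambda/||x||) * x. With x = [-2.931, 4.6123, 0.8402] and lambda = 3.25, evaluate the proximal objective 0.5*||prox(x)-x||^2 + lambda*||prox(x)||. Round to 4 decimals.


Step 1: Compute ||x||.
||x|| = 5.529
Step 2: Compute scaling factor.
scale = max(0, 1 - 3.25/5.529) = 0.4122
Step 3: prox(x) = [-1.2081, 1.9012, 0.3463]
||prox(x)|| = 2.279
Step 4: Proximal objective.
0.5*||prox-x||^2 = 5.2813
lambda*||prox|| = 7.4068
Total = 12.688


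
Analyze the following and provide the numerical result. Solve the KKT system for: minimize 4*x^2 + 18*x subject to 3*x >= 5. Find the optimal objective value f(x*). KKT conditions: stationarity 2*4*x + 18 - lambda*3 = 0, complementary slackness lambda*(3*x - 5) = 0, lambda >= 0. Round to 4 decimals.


Step 1: Try lambda = 0 (constraint inactive).
x_unc = -18/(2*4) = -2.25
Check: 3*-2.25 = -6.75 < 5 -- violated!
Step 2: Constraint must be active: 3*x = 5
x* = 5/3 = 1.6667 (rounded; the exact value 5/3 is used below)
lambda = (2*4*(5/3) + 18)/3 = 10.4444
Step 3: Compute optimal value.
f(x*) = 4*(5/3)^2 + 18*(5/3) = 41.1111


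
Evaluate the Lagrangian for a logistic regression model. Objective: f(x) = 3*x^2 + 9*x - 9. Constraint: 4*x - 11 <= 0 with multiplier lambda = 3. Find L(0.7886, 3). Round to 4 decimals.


Step 1: Evaluate f(x).
f(0.7886) = 3*0.7886^2 + 9*0.7886 - 9 = -0.0369
Step 2: Evaluate g(x).
g(0.7886) = 4*0.7886 - 11 = -7.8456
Step 3: Compute Lagrangian.
L = -0.0369 + 3*-7.8456 = -23.5737


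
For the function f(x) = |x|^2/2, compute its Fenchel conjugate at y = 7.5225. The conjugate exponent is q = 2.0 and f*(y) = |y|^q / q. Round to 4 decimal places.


The conjugate exponent q satisfies 1/p + 1/q = 1.
p = 2, so q = 2/(2 - 1) = 2.0
|y|^q = 7.5225^2.0 = 56.588
f*(7.5225) = 56.588 / 2.0 = 28.294


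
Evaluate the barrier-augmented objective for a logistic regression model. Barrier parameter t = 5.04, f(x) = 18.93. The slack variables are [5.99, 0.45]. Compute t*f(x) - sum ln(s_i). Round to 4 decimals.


Step 1: Compute log-barrier.
ln values: [1.7901, -0.7985]
phi = -(1.7901 - 0.7985) = -0.9916
Step 2: Compute augmented objective.
t*f(x) = 5.04*18.93 = 95.4072
Total = 95.4072 - 0.9916 = 94.4156


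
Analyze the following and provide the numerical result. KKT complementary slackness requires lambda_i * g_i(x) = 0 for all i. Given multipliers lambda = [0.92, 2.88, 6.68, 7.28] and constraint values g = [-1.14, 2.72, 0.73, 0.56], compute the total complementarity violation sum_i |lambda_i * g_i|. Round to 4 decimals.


KKT complementary slackness check:
lambda_1 * g_1 = 0.92 * -1.14 = -1.0488
lambda_2 * g_2 = 2.88 * 2.72 = 7.8336
lambda_3 * g_3 = 6.68 * 0.73 = 4.8764
lambda_4 * g_4 = 7.28 * 0.56 = 4.0768
Total violation = 1.0488 + 7.8336 + 4.8764 + 4.0768 = 17.8356
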